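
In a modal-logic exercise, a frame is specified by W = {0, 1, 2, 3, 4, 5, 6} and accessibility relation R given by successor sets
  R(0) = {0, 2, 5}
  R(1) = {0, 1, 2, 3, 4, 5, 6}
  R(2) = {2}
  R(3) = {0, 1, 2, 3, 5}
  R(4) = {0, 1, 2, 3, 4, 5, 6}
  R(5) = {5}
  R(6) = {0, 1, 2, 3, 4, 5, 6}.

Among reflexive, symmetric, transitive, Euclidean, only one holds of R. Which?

reflexive

Reflexive: yes — every world is R-related to itself.
Symmetric: no — 0 R 2 but not 2 R 0.
Transitive: no — 3 R 1 and 1 R 4, but not 3 R 4.
Euclidean: no — 0 R 2 and 0 R 5, but not 2 R 5.
Only reflexive holds.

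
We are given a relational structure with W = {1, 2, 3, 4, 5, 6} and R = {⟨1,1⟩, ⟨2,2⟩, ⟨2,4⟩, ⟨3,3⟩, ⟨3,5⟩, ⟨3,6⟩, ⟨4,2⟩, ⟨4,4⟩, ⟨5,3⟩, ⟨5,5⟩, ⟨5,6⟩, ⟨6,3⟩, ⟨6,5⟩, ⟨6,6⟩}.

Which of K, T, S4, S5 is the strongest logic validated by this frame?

S5

Reflexive (axiom T): yes — every world is R-related to itself.
Transitive (axiom 4): yes — every two-step R-path is closed by a direct edge.
Euclidean (axiom 5): yes — any two successors of a common world are R-related.
So F validates K, T, S4, S5. The strongest is S5.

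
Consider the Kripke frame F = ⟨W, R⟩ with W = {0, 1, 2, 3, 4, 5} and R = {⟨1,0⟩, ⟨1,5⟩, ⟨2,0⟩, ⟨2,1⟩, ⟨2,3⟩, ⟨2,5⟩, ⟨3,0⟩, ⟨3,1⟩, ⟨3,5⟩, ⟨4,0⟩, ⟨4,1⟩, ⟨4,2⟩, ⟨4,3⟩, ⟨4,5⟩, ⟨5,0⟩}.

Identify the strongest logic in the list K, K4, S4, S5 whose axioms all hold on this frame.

Transitive (axiom 4): yes — every two-step R-path is closed by a direct edge.
Reflexive (axiom T): no — 0 is not related to itself.
Euclidean (axiom 5): no — 1 R 0 and 1 R 5, but not 0 R 5.
So F validates K, K4; S4 would additionally require R to be reflexive. The strongest is K4.

K4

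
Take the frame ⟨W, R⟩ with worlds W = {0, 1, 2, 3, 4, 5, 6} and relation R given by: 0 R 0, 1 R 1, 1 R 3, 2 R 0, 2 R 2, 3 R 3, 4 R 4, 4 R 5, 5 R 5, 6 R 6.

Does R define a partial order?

Reflexive: yes — every world is R-related to itself.
Transitive: yes — every two-step R-path is closed by a direct edge.
Antisymmetric: yes — no distinct pair is related both ways.
So R is a partial order.

Yes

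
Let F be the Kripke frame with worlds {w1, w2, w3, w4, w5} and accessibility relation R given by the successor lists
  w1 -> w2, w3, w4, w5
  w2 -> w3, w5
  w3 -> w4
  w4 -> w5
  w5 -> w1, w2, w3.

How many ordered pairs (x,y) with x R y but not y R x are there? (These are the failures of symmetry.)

7

Enumerating: (w1,w2), (w1,w3), (w1,w4), (w2,w3), (w3,w4), (w4,w5), (w5,w3).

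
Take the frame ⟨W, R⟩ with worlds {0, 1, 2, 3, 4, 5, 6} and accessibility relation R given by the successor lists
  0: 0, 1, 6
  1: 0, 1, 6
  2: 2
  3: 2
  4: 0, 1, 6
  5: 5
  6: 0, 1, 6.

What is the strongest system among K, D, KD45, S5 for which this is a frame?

KD45

Serial (axiom D): yes — every world has a successor (e.g. 0 R 0).
Euclidean (axiom 5): yes — any two successors of a common world are R-related.
Transitive (axiom 4): yes — every two-step R-path is closed by a direct edge.
Reflexive (axiom T): no — 3 is not related to itself.
So F validates K, D, KD45; S5 would additionally require R to be reflexive. The strongest is KD45.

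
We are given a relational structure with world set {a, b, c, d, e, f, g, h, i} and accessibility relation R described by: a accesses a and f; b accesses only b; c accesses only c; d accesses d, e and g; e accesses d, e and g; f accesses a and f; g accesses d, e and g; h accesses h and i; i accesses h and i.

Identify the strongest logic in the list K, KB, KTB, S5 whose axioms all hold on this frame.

Symmetric (axiom B): yes — every pair in R has its reverse in R.
Reflexive (axiom T): yes — every world is R-related to itself.
Euclidean (axiom 5): yes — any two successors of a common world are R-related.
So F validates K, KB, KTB, S5. The strongest is S5.

S5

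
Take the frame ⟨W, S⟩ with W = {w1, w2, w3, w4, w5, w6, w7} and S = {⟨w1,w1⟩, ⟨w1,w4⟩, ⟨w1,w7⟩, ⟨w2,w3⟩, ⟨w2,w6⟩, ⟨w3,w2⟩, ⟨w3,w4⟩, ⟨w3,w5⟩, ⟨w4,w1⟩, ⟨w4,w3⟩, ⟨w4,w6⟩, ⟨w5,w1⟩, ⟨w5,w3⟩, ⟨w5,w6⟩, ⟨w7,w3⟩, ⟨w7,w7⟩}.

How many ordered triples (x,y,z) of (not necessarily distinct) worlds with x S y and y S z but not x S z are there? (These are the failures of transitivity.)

27

Enumerating: (w1,w4,w3), (w1,w4,w6), (w1,w7,w3), (w2,w3,w2), (w2,w3,w4), (w2,w3,w5), (w3,w2,w3), (w3,w2,w6), (w3,w4,w1), (w3,w4,w3), (w3,w4,w6), (w3,w5,w1), … and 15 more.
Total: 27.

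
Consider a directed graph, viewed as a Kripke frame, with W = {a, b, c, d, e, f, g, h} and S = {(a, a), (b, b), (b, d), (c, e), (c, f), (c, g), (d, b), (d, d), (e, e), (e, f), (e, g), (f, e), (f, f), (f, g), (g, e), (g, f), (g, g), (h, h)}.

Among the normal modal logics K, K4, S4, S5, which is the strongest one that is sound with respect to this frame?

K4

Transitive (axiom 4): yes — every two-step S-path is closed by a direct edge.
Reflexive (axiom T): no — c is not related to itself.
Euclidean (axiom 5): yes — any two successors of a common world are S-related.
So F validates K, K4; S4 would additionally require S to be reflexive. The strongest is K4.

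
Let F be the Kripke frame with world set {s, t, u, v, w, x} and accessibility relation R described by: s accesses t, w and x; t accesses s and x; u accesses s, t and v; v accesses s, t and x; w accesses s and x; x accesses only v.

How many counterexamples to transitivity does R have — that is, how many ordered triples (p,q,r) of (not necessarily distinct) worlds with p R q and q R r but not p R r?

18

Enumerating: (s,t,s), (s,w,s), (s,x,v), (t,s,t), (t,s,w), (t,x,v), (u,s,w), (u,s,x), (u,t,x), (u,v,x), (v,s,w), (v,x,v), (w,s,t), (w,s,w), (w,x,v), (x,v,s), (x,v,t), (x,v,x).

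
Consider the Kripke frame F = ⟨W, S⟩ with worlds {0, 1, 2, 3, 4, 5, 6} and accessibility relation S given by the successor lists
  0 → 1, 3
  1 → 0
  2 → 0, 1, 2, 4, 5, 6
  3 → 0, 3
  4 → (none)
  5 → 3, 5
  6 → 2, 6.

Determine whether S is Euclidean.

Euclidean: no — 0 S 1 and 0 S 3, but not 1 S 3.

No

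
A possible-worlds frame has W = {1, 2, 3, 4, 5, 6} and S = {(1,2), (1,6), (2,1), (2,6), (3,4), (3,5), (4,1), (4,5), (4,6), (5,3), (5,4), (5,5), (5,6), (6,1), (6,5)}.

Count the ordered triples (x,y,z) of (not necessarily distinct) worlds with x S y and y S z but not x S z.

Enumerating: (1,2,1), (1,6,1), (1,6,5), (2,1,2), (2,6,5), (3,4,1), (3,4,6), (3,5,3), (3,5,6), (4,1,2), (4,5,3), (4,5,4), … and 7 more.
Total: 19.

19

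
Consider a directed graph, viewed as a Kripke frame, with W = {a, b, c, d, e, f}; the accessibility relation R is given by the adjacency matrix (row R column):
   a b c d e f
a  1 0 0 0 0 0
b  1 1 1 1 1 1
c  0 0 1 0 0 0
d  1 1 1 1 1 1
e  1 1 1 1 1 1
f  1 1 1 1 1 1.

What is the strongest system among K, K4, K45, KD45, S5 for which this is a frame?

K4

Transitive (axiom 4): yes — every two-step R-path is closed by a direct edge.
Euclidean (axiom 5): no — b R a and b R c, but not a R c.
Serial (axiom D): yes — every world has a successor (e.g. a R a).
Reflexive (axiom T): yes — every world is R-related to itself.
So F validates K, K4; K45 would additionally require R to be Euclidean. The strongest is K4.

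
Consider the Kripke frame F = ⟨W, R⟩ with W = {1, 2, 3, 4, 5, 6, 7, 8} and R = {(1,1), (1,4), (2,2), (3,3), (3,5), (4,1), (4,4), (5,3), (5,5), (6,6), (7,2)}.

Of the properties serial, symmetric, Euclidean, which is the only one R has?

Serial: no — 8 has no R-successor.
Symmetric: no — 7 R 2 but not 2 R 7.
Euclidean: yes — any two successors of a common world are R-related.
Only Euclidean holds.

Euclidean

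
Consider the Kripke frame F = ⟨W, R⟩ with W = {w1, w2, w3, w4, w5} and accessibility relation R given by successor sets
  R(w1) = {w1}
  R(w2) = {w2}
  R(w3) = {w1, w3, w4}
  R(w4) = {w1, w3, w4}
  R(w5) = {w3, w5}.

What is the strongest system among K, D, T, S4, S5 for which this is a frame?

Serial (axiom D): yes — every world has a successor (e.g. w1 R w1).
Reflexive (axiom T): yes — every world is R-related to itself.
Transitive (axiom 4): no — w5 R w3 and w3 R w1, but not w5 R w1.
Euclidean (axiom 5): no — w3 R w1 and w3 R w4, but not w1 R w4.
So F validates K, D, T; S4 would additionally require R to be transitive. The strongest is T.

T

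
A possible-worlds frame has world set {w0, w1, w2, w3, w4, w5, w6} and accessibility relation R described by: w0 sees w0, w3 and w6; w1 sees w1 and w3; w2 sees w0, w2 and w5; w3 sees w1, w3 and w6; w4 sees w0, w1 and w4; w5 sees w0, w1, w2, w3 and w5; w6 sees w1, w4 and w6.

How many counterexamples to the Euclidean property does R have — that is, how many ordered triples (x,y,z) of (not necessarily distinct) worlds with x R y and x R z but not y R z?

25

Enumerating: (w0,w3,w0), (w0,w6,w0), (w0,w6,w3), (w2,w0,w2), (w2,w0,w5), (w3,w1,w6), (w3,w6,w3), (w4,w0,w1), (w4,w0,w4), (w4,w1,w0), (w4,w1,w4), (w5,w0,w1), … and 13 more.
Total: 25.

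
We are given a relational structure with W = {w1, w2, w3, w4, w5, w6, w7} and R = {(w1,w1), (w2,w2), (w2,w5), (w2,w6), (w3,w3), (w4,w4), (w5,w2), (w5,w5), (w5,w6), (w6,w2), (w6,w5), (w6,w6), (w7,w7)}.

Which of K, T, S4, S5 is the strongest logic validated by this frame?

S5

Reflexive (axiom T): yes — every world is R-related to itself.
Transitive (axiom 4): yes — every two-step R-path is closed by a direct edge.
Euclidean (axiom 5): yes — any two successors of a common world are R-related.
So F validates K, T, S4, S5. The strongest is S5.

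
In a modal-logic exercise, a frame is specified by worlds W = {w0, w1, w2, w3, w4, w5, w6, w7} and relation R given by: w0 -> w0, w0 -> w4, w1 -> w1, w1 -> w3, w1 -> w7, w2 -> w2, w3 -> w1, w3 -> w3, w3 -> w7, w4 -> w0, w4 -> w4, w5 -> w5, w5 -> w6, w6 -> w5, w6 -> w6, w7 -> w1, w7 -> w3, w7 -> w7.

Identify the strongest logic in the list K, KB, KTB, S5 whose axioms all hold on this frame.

S5

Symmetric (axiom B): yes — every pair in R has its reverse in R.
Reflexive (axiom T): yes — every world is R-related to itself.
Euclidean (axiom 5): yes — any two successors of a common world are R-related.
So F validates K, KB, KTB, S5. The strongest is S5.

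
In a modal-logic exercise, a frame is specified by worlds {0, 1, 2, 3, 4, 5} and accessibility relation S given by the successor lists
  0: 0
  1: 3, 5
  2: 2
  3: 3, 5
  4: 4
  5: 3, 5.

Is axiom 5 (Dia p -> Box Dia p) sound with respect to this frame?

The schema 5 characterises exactly the Euclidean frames.
Euclidean: yes — any two successors of a common world are S-related.

Yes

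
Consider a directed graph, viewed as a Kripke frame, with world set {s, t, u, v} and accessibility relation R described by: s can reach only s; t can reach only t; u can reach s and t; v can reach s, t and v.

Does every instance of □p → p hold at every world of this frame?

No

Axiom T corresponds to the accessibility relation being reflexive.
Reflexive: no — u is not related to itself.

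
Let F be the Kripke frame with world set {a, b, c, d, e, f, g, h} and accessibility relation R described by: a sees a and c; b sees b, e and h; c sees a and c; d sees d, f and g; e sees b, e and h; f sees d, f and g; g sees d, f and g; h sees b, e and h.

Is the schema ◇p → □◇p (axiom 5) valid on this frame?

Axiom 5 corresponds to the accessibility relation being Euclidean.
Euclidean: yes — any two successors of a common world are R-related.

Yes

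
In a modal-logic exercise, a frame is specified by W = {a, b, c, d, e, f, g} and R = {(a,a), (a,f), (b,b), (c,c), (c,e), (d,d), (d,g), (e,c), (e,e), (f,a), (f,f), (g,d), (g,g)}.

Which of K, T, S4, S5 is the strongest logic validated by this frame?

Reflexive (axiom T): yes — every world is R-related to itself.
Transitive (axiom 4): yes — every two-step R-path is closed by a direct edge.
Euclidean (axiom 5): yes — any two successors of a common world are R-related.
So F validates K, T, S4, S5. The strongest is S5.

S5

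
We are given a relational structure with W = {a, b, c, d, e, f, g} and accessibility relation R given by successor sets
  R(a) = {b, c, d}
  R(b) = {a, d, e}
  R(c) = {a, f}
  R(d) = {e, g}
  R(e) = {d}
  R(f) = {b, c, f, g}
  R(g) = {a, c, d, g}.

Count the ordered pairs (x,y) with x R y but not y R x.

7

Enumerating: (a,d), (b,d), (b,e), (f,b), (f,g), (g,a), (g,c).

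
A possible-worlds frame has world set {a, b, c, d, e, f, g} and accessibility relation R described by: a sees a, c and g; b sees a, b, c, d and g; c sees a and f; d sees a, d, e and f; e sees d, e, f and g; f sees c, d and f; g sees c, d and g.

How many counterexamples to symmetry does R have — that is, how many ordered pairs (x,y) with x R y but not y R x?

10

Enumerating: (a,g), (b,a), (b,c), (b,d), (b,g), (d,a), (e,f), (e,g), (g,c), (g,d).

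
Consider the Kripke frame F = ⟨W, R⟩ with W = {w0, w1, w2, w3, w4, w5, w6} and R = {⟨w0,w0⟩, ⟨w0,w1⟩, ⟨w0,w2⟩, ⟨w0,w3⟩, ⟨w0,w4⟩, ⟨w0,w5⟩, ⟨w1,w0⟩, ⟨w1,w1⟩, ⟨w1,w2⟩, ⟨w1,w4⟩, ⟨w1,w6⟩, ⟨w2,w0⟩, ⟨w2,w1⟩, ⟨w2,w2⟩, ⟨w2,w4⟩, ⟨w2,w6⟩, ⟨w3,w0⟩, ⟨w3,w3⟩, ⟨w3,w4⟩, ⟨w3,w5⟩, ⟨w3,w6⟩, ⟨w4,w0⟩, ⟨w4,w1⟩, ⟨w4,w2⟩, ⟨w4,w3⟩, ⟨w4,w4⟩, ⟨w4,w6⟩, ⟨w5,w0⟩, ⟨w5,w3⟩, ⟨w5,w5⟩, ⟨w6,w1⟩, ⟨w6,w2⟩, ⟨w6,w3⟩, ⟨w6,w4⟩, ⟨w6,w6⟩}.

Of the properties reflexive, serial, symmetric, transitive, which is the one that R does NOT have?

transitive

Reflexive: yes — every world is R-related to itself.
Serial: yes — every world has a successor (e.g. w0 R w0).
Symmetric: yes — every pair in R has its reverse in R.
Transitive: no — w0 R w1 and w1 R w6, but not w0 R w6.
Only transitive fails.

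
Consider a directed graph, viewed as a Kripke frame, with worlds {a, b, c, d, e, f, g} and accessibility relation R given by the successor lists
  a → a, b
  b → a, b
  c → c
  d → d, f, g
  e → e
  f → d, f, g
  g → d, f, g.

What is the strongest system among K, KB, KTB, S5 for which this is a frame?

Symmetric (axiom B): yes — every pair in R has its reverse in R.
Reflexive (axiom T): yes — every world is R-related to itself.
Euclidean (axiom 5): yes — any two successors of a common world are R-related.
So F validates K, KB, KTB, S5. The strongest is S5.

S5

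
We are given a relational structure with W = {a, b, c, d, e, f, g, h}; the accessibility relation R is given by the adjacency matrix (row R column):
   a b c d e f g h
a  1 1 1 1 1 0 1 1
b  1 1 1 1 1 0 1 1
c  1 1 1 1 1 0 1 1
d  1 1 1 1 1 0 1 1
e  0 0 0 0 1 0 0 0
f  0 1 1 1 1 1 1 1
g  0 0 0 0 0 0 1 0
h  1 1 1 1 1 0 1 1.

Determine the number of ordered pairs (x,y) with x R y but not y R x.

Enumerating: (a,e), (a,g), (b,e), (b,g), (c,e), (c,g), (d,e), (d,g), (f,b), (f,c), (f,d), (f,e), (f,g), (f,h), (h,e), (h,g).

16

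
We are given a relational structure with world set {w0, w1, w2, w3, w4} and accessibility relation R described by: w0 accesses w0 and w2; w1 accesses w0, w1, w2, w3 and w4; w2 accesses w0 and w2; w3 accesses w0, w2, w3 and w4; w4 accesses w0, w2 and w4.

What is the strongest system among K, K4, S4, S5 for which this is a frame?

Transitive (axiom 4): yes — every two-step R-path is closed by a direct edge.
Reflexive (axiom T): yes — every world is R-related to itself.
Euclidean (axiom 5): no — w1 R w0 and w1 R w3, but not w0 R w3.
So F validates K, K4, S4; S5 would additionally require R to be Euclidean. The strongest is S4.

S4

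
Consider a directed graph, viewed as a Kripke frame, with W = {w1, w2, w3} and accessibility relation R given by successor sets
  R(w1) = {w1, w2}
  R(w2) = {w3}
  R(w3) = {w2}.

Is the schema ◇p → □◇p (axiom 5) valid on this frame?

Axiom 5 corresponds to the accessibility relation being Euclidean.
Euclidean: no — w1 R w2 and w1 R w1, but not w2 R w1.

No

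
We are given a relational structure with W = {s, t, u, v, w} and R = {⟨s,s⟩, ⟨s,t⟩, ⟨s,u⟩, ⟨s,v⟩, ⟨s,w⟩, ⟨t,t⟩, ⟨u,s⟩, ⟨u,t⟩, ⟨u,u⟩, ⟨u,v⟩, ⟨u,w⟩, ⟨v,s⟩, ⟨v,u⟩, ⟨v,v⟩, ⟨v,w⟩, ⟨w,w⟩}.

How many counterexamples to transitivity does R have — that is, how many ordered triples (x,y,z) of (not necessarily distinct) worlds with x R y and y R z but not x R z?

2

Enumerating: (v,s,t), (v,u,t).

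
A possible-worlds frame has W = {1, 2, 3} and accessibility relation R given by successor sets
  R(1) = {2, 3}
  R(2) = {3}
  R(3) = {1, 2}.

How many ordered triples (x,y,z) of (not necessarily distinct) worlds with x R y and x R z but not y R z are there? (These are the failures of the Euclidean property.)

6

Enumerating: (1,2,2), (1,3,3), (2,3,3), (3,1,1), (3,2,1), (3,2,2).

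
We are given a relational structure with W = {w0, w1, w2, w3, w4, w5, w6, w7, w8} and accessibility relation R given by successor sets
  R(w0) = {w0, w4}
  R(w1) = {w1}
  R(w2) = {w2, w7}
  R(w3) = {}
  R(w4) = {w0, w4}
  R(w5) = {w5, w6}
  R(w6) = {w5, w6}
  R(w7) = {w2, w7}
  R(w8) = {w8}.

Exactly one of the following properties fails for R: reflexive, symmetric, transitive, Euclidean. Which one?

reflexive

Reflexive: no — w3 is not related to itself.
Symmetric: yes — every pair in R has its reverse in R.
Transitive: yes — every two-step R-path is closed by a direct edge.
Euclidean: yes — any two successors of a common world are R-related.
Only reflexive fails.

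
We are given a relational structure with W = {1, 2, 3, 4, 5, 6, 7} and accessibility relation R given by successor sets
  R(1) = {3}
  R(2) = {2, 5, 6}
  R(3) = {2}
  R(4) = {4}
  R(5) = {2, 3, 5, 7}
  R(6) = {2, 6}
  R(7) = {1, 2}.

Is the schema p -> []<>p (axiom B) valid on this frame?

No

By correspondence theory, B is valid on a frame iff R is symmetric.
Symmetric: no — 1 R 3 but not 3 R 1.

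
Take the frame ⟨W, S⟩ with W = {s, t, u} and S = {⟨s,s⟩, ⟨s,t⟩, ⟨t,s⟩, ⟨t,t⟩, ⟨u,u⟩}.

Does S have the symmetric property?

Symmetric: yes — every pair in S has its reverse in S.

Yes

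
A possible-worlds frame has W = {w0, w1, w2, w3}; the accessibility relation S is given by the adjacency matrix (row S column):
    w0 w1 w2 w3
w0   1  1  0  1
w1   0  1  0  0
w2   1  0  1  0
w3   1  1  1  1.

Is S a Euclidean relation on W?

Euclidean: no — w0 S w1 and w0 S w3, but not w1 S w3.

No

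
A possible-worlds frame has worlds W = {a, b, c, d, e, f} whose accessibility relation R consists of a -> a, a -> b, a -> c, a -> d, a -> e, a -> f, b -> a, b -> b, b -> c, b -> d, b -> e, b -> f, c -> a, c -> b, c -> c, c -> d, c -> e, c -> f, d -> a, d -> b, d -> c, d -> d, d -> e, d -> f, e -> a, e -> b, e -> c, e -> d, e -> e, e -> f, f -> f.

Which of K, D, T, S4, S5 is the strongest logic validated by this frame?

S4

Serial (axiom D): yes — every world has a successor (e.g. a R a).
Reflexive (axiom T): yes — every world is R-related to itself.
Transitive (axiom 4): yes — every two-step R-path is closed by a direct edge.
Euclidean (axiom 5): no — a R f and a R b, but not f R b.
So F validates K, D, T, S4; S5 would additionally require R to be Euclidean. The strongest is S4.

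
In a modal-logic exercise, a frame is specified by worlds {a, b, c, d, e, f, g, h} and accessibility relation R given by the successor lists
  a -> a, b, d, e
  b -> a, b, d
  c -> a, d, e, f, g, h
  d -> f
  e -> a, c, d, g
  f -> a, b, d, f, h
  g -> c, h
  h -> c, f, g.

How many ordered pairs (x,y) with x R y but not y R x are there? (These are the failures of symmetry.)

Enumerating: (a,d), (b,d), (c,a), (c,d), (c,f), (e,d), (e,g), (f,a), (f,b).

9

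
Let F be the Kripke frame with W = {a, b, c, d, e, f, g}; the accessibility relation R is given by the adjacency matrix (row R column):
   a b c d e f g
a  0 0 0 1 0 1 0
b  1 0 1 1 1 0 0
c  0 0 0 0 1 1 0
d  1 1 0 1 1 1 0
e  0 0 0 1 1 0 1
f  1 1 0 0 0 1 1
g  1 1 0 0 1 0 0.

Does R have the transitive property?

Transitive: no — a R d and d R b, but not a R b.

No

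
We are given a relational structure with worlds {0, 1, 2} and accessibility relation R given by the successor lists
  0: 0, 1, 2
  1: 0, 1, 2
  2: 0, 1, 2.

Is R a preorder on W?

Reflexive: yes — every world is R-related to itself.
Transitive: yes — every two-step R-path is closed by a direct edge.
So R is a preorder.

Yes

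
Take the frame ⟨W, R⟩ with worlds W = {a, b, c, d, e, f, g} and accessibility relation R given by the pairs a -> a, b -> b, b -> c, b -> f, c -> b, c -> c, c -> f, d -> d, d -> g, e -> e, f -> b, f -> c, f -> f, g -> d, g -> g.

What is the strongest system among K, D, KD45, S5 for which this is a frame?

S5

Serial (axiom D): yes — every world has a successor (e.g. a R a).
Euclidean (axiom 5): yes — any two successors of a common world are R-related.
Transitive (axiom 4): yes — every two-step R-path is closed by a direct edge.
Reflexive (axiom T): yes — every world is R-related to itself.
So F validates K, D, KD45, S5. The strongest is S5.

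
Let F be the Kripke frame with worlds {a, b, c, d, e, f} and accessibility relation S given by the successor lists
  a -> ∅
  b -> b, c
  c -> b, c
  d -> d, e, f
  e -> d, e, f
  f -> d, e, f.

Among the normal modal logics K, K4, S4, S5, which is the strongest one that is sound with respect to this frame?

K4

Transitive (axiom 4): yes — every two-step S-path is closed by a direct edge.
Reflexive (axiom T): no — a is not related to itself.
Euclidean (axiom 5): yes — any two successors of a common world are S-related.
So F validates K, K4; S4 would additionally require S to be reflexive. The strongest is K4.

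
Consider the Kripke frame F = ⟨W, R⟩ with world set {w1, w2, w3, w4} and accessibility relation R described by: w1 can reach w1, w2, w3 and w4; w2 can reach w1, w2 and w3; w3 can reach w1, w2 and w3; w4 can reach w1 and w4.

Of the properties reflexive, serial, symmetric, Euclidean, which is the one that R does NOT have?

Euclidean

Reflexive: yes — every world is R-related to itself.
Serial: yes — every world has a successor (e.g. w1 R w1).
Symmetric: yes — every pair in R has its reverse in R.
Euclidean: no — w1 R w2 and w1 R w4, but not w2 R w4.
Only Euclidean fails.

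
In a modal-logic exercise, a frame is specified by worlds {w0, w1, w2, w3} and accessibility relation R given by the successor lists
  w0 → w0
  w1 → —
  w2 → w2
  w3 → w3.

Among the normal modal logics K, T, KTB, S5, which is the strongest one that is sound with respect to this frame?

Reflexive (axiom T): no — w1 is not related to itself.
Symmetric (axiom B): yes — every pair in R has its reverse in R.
Euclidean (axiom 5): yes — any two successors of a common world are R-related.
So F validates K; T would additionally require R to be reflexive. The strongest is K.

K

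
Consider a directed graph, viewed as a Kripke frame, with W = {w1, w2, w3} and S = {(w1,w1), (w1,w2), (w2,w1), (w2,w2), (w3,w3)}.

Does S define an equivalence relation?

Yes

Reflexive: yes — every world is S-related to itself.
Symmetric: yes — every pair in S has its reverse in S.
Transitive: yes — every two-step S-path is closed by a direct edge.
So S is an equivalence relation.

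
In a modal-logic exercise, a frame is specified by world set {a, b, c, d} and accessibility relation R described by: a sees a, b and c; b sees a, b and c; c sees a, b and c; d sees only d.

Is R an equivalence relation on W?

Yes

Reflexive: yes — every world is R-related to itself.
Symmetric: yes — every pair in R has its reverse in R.
Transitive: yes — every two-step R-path is closed by a direct edge.
So R is an equivalence relation.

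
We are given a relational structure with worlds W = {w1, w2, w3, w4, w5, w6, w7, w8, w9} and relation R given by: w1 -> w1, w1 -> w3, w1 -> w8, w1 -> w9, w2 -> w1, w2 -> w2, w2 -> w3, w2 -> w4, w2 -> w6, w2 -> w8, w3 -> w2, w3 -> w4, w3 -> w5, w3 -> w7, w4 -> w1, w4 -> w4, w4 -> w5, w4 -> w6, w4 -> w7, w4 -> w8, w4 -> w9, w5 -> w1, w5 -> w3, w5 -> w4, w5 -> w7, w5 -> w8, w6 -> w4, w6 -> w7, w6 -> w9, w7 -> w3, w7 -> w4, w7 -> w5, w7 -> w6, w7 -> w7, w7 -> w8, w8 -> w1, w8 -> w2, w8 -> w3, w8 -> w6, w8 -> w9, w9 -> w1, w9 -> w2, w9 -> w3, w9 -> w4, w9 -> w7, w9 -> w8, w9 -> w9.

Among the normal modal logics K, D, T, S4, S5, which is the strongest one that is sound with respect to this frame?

D

Serial (axiom D): yes — every world has a successor (e.g. w1 R w1).
Reflexive (axiom T): no — w3 is not related to itself.
Transitive (axiom 4): no — w1 R w3 and w3 R w2, but not w1 R w2.
Euclidean (axiom 5): no — w1 R w3 and w1 R w8, but not w3 R w8.
So F validates K, D; T would additionally require R to be reflexive. The strongest is D.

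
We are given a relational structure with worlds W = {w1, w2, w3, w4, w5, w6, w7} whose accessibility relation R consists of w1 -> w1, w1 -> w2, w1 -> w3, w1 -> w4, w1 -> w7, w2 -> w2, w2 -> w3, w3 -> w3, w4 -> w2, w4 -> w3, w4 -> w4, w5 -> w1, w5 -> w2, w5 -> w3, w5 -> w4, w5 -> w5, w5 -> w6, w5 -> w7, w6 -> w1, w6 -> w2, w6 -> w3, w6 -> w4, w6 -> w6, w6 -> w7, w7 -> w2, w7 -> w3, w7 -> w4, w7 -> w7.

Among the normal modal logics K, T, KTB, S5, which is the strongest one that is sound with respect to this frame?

Reflexive (axiom T): yes — every world is R-related to itself.
Symmetric (axiom B): no — w1 R w2 but not w2 R w1.
Euclidean (axiom 5): no — w1 R w2 and w1 R w4, but not w2 R w4.
So F validates K, T; KTB would additionally require R to be symmetric. The strongest is T.

T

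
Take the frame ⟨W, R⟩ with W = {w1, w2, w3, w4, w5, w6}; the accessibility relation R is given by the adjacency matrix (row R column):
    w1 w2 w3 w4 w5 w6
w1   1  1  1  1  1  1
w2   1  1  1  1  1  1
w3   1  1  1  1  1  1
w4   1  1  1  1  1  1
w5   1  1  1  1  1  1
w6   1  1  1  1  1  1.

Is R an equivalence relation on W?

Reflexive: yes — every world is R-related to itself.
Symmetric: yes — every pair in R has its reverse in R.
Transitive: yes — every two-step R-path is closed by a direct edge.
So R is an equivalence relation.

Yes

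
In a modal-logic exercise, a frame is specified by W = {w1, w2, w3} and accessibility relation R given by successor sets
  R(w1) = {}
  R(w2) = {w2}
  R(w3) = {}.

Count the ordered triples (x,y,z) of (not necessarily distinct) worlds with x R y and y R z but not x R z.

0

R is transitive; there are no such tuples.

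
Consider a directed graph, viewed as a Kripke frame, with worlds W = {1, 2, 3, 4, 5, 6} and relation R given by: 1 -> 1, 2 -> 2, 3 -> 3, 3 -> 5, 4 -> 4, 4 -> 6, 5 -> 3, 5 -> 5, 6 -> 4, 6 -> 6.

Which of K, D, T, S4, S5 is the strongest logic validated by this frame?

Serial (axiom D): yes — every world has a successor (e.g. 1 R 1).
Reflexive (axiom T): yes — every world is R-related to itself.
Transitive (axiom 4): yes — every two-step R-path is closed by a direct edge.
Euclidean (axiom 5): yes — any two successors of a common world are R-related.
So F validates K, D, T, S4, S5. The strongest is S5.

S5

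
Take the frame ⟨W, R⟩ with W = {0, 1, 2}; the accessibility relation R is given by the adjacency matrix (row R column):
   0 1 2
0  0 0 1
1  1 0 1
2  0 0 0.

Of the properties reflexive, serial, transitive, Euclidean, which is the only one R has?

transitive

Reflexive: no — 0 is not related to itself.
Serial: no — 2 has no R-successor.
Transitive: yes — every two-step R-path is closed by a direct edge.
Euclidean: no — 1 R 2 and 1 R 0, but not 2 R 0.
Only transitive holds.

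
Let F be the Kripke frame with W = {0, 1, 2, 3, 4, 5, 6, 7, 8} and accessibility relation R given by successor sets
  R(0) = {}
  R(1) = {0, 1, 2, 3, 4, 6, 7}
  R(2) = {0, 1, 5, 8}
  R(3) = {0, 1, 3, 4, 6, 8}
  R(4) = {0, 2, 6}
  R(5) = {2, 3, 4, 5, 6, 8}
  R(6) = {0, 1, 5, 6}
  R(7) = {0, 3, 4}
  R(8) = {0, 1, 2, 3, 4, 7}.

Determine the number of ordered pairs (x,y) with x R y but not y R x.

Enumerating: (1,0), (1,4), (1,7), (2,0), (3,0), (3,4), (3,6), (4,0), (4,2), (4,6), (5,3), (5,4), … and 9 more.
Total: 21.

21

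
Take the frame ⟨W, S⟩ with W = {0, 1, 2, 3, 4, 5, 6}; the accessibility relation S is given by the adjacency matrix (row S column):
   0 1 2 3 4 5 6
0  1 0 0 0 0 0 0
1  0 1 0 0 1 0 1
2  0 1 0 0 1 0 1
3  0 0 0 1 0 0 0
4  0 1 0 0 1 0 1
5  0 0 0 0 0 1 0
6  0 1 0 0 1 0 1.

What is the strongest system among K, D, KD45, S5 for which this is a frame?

KD45

Serial (axiom D): yes — every world has a successor (e.g. 0 S 0).
Euclidean (axiom 5): yes — any two successors of a common world are S-related.
Transitive (axiom 4): yes — every two-step S-path is closed by a direct edge.
Reflexive (axiom T): no — 2 is not related to itself.
So F validates K, D, KD45; S5 would additionally require S to be reflexive. The strongest is KD45.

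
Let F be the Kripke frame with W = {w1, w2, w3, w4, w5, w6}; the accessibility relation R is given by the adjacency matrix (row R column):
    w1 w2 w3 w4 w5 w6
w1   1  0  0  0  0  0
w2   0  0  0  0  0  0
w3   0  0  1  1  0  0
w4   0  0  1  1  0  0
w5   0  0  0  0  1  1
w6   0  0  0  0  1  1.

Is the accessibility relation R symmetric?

Yes

Symmetric: yes — every pair in R has its reverse in R.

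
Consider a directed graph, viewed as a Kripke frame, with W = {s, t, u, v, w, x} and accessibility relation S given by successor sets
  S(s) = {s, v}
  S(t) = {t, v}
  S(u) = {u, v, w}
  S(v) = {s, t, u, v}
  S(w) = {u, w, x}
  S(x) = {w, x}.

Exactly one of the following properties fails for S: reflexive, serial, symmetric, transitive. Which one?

Reflexive: yes — every world is S-related to itself.
Serial: yes — every world has a successor (e.g. s S s).
Symmetric: yes — every pair in S has its reverse in S.
Transitive: no — s S v and v S t, but not s S t.
Only transitive fails.

transitive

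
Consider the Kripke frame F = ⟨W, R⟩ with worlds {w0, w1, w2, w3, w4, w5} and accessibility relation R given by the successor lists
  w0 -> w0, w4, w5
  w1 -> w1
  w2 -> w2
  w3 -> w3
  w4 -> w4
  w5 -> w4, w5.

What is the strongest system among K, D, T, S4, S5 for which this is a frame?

Serial (axiom D): yes — every world has a successor (e.g. w0 R w0).
Reflexive (axiom T): yes — every world is R-related to itself.
Transitive (axiom 4): yes — every two-step R-path is closed by a direct edge.
Euclidean (axiom 5): no — w0 R w4 and w0 R w5, but not w4 R w5.
So F validates K, D, T, S4; S5 would additionally require R to be Euclidean. The strongest is S4.

S4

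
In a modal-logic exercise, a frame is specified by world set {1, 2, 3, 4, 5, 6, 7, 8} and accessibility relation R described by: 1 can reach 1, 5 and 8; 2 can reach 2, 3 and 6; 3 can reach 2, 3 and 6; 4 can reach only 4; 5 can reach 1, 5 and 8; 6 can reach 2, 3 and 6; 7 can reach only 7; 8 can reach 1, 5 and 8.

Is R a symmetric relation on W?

Symmetric: yes — every pair in R has its reverse in R.

Yes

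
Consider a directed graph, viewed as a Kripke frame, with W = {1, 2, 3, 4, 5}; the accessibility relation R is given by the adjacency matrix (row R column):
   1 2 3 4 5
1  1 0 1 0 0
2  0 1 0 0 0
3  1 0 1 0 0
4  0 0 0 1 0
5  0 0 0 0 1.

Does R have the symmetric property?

Symmetric: yes — every pair in R has its reverse in R.

Yes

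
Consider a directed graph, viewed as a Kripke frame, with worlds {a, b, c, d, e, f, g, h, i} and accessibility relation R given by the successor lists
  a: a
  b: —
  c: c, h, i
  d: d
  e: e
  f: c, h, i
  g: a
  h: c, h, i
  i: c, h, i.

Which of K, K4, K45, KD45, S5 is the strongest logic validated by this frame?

K45

Transitive (axiom 4): yes — every two-step R-path is closed by a direct edge.
Euclidean (axiom 5): yes — any two successors of a common world are R-related.
Serial (axiom D): no — b has no R-successor.
Reflexive (axiom T): no — b is not related to itself.
So F validates K, K4, K45; KD45 would additionally require R to be serial. The strongest is K45.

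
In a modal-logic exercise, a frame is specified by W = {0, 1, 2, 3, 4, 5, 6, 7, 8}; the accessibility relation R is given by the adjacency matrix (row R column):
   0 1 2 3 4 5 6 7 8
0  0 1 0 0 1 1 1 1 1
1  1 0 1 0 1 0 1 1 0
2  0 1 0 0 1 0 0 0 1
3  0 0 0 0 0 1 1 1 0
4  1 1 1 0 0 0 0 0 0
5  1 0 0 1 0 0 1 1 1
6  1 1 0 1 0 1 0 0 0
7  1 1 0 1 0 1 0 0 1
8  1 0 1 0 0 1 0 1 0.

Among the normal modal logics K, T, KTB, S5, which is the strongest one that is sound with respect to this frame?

Reflexive (axiom T): no — 0 is not related to itself.
Symmetric (axiom B): yes — every pair in R has its reverse in R.
Euclidean (axiom 5): no — 0 R 1 and 0 R 5, but not 1 R 5.
So F validates K; T would additionally require R to be reflexive. The strongest is K.

K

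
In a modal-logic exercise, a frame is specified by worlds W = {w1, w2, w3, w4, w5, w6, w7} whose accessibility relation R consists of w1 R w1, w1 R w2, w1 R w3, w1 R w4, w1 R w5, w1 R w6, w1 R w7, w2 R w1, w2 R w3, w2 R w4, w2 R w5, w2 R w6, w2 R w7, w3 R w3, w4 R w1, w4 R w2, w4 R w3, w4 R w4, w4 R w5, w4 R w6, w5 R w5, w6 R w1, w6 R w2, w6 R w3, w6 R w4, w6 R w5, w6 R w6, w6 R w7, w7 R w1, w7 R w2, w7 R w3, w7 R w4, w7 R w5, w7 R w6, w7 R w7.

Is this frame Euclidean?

No

Euclidean: no — w1 R w3 and w1 R w2, but not w3 R w2.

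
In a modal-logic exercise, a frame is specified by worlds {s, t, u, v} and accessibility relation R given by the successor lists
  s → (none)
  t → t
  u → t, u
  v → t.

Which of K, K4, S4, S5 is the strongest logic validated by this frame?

K4

Transitive (axiom 4): yes — every two-step R-path is closed by a direct edge.
Reflexive (axiom T): no — s is not related to itself.
Euclidean (axiom 5): no — u R t and u R u, but not t R u.
So F validates K, K4; S4 would additionally require R to be reflexive. The strongest is K4.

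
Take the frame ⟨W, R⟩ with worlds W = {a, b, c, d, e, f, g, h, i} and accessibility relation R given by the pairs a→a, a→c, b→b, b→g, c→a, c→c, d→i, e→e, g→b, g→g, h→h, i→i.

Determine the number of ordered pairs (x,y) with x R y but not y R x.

Enumerating: (d,i).

1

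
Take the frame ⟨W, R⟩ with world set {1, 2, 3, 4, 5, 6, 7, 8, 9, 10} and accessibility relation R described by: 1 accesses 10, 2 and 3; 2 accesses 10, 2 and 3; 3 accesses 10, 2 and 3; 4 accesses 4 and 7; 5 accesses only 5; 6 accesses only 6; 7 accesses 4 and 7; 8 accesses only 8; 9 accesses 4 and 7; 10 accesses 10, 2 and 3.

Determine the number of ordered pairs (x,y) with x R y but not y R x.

Enumerating: (1,10), (1,2), (1,3), (9,4), (9,7).

5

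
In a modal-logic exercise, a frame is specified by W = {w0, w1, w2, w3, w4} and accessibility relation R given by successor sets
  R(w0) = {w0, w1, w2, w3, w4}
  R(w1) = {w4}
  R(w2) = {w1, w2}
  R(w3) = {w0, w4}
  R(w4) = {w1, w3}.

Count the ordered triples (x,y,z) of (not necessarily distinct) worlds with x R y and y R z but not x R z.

Enumerating: (w1,w4,w1), (w1,w4,w3), (w2,w1,w4), (w3,w0,w1), (w3,w0,w2), (w3,w0,w3), (w3,w4,w1), (w3,w4,w3), (w4,w1,w4), (w4,w3,w0), (w4,w3,w4).

11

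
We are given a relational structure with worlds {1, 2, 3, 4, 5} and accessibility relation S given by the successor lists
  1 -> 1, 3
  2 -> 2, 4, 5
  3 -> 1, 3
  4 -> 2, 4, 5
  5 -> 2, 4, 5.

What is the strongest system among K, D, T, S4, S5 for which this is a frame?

S5

Serial (axiom D): yes — every world has a successor (e.g. 1 S 1).
Reflexive (axiom T): yes — every world is S-related to itself.
Transitive (axiom 4): yes — every two-step S-path is closed by a direct edge.
Euclidean (axiom 5): yes — any two successors of a common world are S-related.
So F validates K, D, T, S4, S5. The strongest is S5.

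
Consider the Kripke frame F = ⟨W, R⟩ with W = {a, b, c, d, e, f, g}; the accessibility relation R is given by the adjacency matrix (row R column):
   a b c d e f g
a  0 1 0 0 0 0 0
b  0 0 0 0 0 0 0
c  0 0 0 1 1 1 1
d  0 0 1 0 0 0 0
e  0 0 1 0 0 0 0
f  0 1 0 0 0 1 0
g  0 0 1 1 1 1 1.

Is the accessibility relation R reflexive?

Reflexive: no — a is not related to itself.

No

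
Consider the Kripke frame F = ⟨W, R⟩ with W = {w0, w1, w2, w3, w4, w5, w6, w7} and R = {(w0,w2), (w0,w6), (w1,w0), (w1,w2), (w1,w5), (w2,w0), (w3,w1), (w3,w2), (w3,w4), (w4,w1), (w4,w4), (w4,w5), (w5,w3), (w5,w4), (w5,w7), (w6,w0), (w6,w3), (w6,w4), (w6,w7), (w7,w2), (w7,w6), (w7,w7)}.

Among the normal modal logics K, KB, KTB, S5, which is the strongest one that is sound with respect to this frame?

K

Symmetric (axiom B): no — w1 R w0 but not w0 R w1.
Reflexive (axiom T): no — w0 is not related to itself.
Euclidean (axiom 5): no — w0 R w2 and w0 R w6, but not w2 R w6.
So F validates K; KB would additionally require R to be symmetric. The strongest is K.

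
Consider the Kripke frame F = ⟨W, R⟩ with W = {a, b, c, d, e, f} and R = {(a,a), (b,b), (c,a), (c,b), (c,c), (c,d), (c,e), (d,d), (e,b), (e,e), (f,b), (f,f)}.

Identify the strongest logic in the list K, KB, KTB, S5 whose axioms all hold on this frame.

Symmetric (axiom B): no — c R a but not a R c.
Reflexive (axiom T): yes — every world is R-related to itself.
Euclidean (axiom 5): no — c R a and c R b, but not a R b.
So F validates K; KB would additionally require R to be symmetric. The strongest is K.

K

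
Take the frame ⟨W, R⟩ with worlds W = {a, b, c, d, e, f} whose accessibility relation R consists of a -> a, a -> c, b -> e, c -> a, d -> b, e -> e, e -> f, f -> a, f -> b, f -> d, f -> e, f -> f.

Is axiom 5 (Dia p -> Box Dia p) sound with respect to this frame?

No

By correspondence theory, 5 is valid on a frame iff R is Euclidean.
Euclidean: no — f R a and f R b, but not a R b.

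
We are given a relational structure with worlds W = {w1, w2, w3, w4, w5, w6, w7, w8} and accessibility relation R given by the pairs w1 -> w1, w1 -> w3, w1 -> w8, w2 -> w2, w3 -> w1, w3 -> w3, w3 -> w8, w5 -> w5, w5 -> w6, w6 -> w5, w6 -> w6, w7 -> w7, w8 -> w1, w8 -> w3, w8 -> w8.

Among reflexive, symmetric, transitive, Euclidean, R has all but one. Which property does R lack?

reflexive

Reflexive: no — w4 is not related to itself.
Symmetric: yes — every pair in R has its reverse in R.
Transitive: yes — every two-step R-path is closed by a direct edge.
Euclidean: yes — any two successors of a common world are R-related.
Only reflexive fails.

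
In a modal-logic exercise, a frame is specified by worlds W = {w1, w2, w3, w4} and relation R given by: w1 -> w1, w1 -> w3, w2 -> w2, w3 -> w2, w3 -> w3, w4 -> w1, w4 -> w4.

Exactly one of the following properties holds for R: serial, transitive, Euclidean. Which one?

serial

Serial: yes — every world has a successor (e.g. w1 R w1).
Transitive: no — w1 R w3 and w3 R w2, but not w1 R w2.
Euclidean: no — w1 R w3 and w1 R w1, but not w3 R w1.
Only serial holds.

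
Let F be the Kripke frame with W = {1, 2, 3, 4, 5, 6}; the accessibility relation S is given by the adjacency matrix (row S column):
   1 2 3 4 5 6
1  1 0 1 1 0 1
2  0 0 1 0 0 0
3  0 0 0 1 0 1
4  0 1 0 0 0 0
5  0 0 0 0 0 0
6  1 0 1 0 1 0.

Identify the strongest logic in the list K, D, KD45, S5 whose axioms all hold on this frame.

K

Serial (axiom D): no — 5 has no S-successor.
Euclidean (axiom 5): no — 1 S 4 and 1 S 3, but not 4 S 3.
Transitive (axiom 4): no — 1 S 4 and 4 S 2, but not 1 S 2.
Reflexive (axiom T): no — 2 is not related to itself.
So F validates K; D would additionally require S to be serial. The strongest is K.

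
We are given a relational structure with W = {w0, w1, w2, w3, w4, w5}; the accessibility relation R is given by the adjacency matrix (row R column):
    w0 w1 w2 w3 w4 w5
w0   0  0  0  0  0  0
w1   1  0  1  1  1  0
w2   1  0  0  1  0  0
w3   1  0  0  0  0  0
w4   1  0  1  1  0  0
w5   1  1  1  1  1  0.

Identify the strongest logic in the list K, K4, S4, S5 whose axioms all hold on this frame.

Transitive (axiom 4): yes — every two-step R-path is closed by a direct edge.
Reflexive (axiom T): no — w0 is not related to itself.
Euclidean (axiom 5): no — w1 R w0 and w1 R w2, but not w0 R w2.
So F validates K, K4; S4 would additionally require R to be reflexive. The strongest is K4.

K4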